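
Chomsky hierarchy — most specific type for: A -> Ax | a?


Left-linear: every RHS is a terminal or one nonterminal followed by a terminal
Classification: Type 3 (Regular)


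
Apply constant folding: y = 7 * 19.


7 * 19 = 133 at compile time
Optimized: y = 133


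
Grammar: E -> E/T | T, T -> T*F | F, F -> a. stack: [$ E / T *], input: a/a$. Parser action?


no handle; shift 'a'
Action: shift


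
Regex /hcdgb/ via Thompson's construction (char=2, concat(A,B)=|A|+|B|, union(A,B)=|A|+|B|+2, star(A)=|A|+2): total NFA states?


Syntax tree has 5 char leaf(s), 0 union(s), 0 star(s)
chars contribute 5×2 = 10; each union adds +2; each star adds +2
Total: 10 + 0 + 0 = 10 states


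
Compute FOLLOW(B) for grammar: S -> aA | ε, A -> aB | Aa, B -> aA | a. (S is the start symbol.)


$ ∈ FOLLOW(S). For each A -> αBβ: add FIRST(β)\{ε} to FOLLOW(B); if β nullable, add FOLLOW(A).
FOLLOW(B) = {$, a}


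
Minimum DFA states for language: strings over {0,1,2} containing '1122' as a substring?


KMP-style automaton: 4 progress states + 1 absorbing accept = 5
Minimal DFA: 5 states


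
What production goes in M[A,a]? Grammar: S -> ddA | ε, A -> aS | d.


For [A, a]: 'a' ∈ FIRST(aS)
Entry: A -> aS


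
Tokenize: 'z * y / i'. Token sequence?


Scan left to right, longest-match per lexeme
Tokens: ID(z), OP(*), ID(y), OP(/), ID(i)


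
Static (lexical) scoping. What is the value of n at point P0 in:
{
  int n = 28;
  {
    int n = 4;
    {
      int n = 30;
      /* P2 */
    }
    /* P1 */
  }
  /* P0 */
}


n declared in the same block as P0
n = 28


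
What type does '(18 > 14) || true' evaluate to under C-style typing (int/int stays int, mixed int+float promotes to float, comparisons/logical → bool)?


Operand types: bool || bool
Rule: logical operators take bool operands and yield bool
Result type: bool


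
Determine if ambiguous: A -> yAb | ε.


balanced y^n…b^n: each string has a unique parse
Unambiguous


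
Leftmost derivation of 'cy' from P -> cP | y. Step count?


Derivation: P => cP => cy
Steps: 2


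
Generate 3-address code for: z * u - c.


Break into single-operator statements:
t1 = z * u
t2 = t1 - c


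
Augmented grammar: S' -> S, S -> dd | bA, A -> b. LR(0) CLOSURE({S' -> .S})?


Start: S' -> .S
For each item with dot before a nonterminal B, add B -> .γ for every B-production
Closure: [S' -> .S, S -> .dd, S -> .bA]


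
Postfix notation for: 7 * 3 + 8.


Left to right (same or higher precedence on left)
Postfix: 7 3 * 8 +


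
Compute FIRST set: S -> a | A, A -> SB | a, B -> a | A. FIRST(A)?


Per alternative of A: FIRST(SB) = {a}; FIRST(a) = {a}
FIRST(A) = {a}


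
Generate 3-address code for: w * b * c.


Break into single-operator statements:
t1 = w * b
t2 = t1 * c


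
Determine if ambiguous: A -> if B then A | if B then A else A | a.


dangling else: 'if B then if B then a else a' parses two ways
Ambiguous


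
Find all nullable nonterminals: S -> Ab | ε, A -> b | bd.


A nonterminal is nullable iff some alternative derives ε (directly, or every symbol in it is nullable)
Nullable: {S}


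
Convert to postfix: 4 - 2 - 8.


Left to right (same or higher precedence on left)
Postfix: 4 2 - 8 -


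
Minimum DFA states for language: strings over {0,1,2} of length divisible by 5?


Track length mod 5: states 0..4, accept at 0
Minimal DFA: 5 states


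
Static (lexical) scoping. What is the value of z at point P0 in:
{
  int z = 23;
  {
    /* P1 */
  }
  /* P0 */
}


z declared in the same block as P0
z = 23


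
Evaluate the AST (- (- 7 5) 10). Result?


Evaluate inner: (- 7 5) = 2
Evaluate root: (- 2 10) = -8
Result: -8


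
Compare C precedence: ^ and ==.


'==' is equality (level 6); '^' is bitwise XOR (level 4)
Higher level binds tighter
'==' has higher precedence than '^'


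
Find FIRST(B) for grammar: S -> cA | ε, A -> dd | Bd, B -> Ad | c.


Per alternative of B: FIRST(Ad) = {c, d}; FIRST(c) = {c}
FIRST(B) = {c, d}


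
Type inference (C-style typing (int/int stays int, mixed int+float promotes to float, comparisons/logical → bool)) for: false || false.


Operand types: bool || bool
Rule: logical operators take bool operands and yield bool
Result type: bool


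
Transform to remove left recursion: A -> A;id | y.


Left-recursive alternatives: A;id; non-recursive: y
Introduce A': A -> yA', A' -> ;idA' | ε


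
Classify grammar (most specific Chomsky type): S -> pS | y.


Right-linear: every RHS is a terminal or a terminal followed by one nonterminal
Classification: Type 3 (Regular)


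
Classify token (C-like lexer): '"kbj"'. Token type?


Pattern: double-quoted sequence
Type: STRING_LITERAL


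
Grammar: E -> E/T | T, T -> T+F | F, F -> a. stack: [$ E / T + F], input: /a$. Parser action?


handle 'T+F' on top
Action: reduce (T -> T+F)


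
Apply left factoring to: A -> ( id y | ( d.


Common prefix: '('
Factored: A -> ( A', A' -> id y | d


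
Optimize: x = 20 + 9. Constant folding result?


20 + 9 = 29 at compile time
Optimized: x = 29


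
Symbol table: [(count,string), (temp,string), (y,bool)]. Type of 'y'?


Lookup 'y' → type bool


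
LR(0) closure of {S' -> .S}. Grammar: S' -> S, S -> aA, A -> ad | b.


Start: S' -> .S
For each item with dot before a nonterminal B, add B -> .γ for every B-production
Closure: [S' -> .S, S -> .aA]


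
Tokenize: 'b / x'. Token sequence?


Scan left to right, longest-match per lexeme
Tokens: ID(b), OP(/), ID(x)


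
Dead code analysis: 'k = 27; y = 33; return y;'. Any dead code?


k is assigned but never read
Dead: 'k = 27'


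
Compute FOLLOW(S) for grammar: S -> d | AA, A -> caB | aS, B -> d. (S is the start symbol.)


$ ∈ FOLLOW(S). For each A -> αBβ: add FIRST(β)\{ε} to FOLLOW(B); if β nullable, add FOLLOW(A).
FOLLOW(S) = {$, a, c}


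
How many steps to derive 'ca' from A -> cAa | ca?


Derivation: A => ca
Steps: 1


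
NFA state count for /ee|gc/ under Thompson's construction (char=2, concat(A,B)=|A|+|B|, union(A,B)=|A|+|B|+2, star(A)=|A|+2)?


Syntax tree has 4 char leaf(s), 1 union(s), 0 star(s)
chars contribute 4×2 = 8; each union adds +2; each star adds +2
Total: 8 + 2 + 0 = 10 states


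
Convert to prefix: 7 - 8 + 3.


left-to-right (same/higher precedence on left): tree is (+ (- 7 8) 3)
Prefix: + - 7 8 3


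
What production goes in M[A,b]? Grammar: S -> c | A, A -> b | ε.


For [A, b]: 'b' ∈ FIRST(b)
Entry: A -> b


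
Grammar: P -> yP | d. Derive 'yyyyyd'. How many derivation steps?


Derivation: P => yP => yyP => yyyP => yyyyP => yyyyyP => yyyyyd
Steps: 6


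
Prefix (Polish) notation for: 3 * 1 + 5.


left-to-right (same/higher precedence on left): tree is (+ (* 3 1) 5)
Prefix: + * 3 1 5


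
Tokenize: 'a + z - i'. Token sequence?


Scan left to right, longest-match per lexeme
Tokens: ID(a), OP(+), ID(z), OP(-), ID(i)


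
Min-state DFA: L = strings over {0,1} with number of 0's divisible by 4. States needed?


Track (count of 0) mod 4: states 0..3, accept at 0
Minimal DFA: 4 states


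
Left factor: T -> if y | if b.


Common prefix: 'if'
Factored: T -> if T', T' -> y | b


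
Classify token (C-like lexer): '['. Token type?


Pattern: delimiter/punctuation
Type: PUNCTUATION


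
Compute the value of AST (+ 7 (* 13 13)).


Evaluate inner: (* 13 13) = 169
Evaluate root: (+ 7 169) = 176
Result: 176


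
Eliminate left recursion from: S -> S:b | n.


Left-recursive alternatives: S:b; non-recursive: n
Introduce S': S -> nS', S' -> :bS' | ε


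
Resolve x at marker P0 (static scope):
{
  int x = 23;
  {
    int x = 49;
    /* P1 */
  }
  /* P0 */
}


x declared in the same block as P0
x = 23


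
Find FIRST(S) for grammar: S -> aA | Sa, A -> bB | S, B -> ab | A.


Per alternative of S: FIRST(aA) = {a}; FIRST(Sa) = {a}
FIRST(S) = {a}


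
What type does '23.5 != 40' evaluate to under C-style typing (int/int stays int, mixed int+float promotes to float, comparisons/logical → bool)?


Operand types: float != int
Rule: comparison yields bool
Result type: bool


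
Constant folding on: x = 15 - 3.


15 - 3 = 12 at compile time
Optimized: x = 12


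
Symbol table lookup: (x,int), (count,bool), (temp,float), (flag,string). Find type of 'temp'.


Lookup 'temp' → type float


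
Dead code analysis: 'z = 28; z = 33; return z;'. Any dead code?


first assignment to z is overwritten before any read
Dead: 'z = 28'


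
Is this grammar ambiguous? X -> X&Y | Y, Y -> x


precedence layered via separate nonterminal Y: deterministic
Unambiguous


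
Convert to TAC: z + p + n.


Break into single-operator statements:
t1 = z + p
t2 = t1 + n


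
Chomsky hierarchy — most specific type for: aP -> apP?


LHS has context (more than one symbol) and |LHS| ≤ |RHS|
Classification: Type 1 (Context-Sensitive)


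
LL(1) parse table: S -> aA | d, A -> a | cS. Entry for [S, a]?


For [S, a]: 'a' ∈ FIRST(aA)
Entry: S -> aA


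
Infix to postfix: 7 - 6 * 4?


* has higher precedence, evaluate 6*4 first
Postfix: 7 6 4 * -


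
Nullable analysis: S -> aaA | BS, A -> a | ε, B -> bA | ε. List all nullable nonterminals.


A nonterminal is nullable iff some alternative derives ε (directly, or every symbol in it is nullable)
Nullable: {A, B}


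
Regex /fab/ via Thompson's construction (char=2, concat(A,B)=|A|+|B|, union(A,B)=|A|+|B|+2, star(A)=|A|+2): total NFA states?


Syntax tree has 3 char leaf(s), 0 union(s), 0 star(s)
chars contribute 3×2 = 6; each union adds +2; each star adds +2
Total: 6 + 0 + 0 = 6 states


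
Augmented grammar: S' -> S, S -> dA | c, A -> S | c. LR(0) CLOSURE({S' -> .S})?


Start: S' -> .S
For each item with dot before a nonterminal B, add B -> .γ for every B-production
Closure: [S' -> .S, S -> .dA, S -> .c]


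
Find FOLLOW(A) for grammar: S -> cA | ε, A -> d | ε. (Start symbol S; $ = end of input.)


$ ∈ FOLLOW(S). For each A -> αBβ: add FIRST(β)\{ε} to FOLLOW(B); if β nullable, add FOLLOW(A).
FOLLOW(A) = {$}


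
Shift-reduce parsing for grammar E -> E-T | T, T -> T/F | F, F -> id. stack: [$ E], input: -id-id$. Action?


shift '-' to continue E -> E-T
Action: shift


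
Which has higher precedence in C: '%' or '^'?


'%' is multiplicative (level 10); '^' is bitwise XOR (level 4)
Higher level binds tighter
'%' has higher precedence than '^'


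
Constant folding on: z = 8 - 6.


8 - 6 = 2 at compile time
Optimized: z = 2


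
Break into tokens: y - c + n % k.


Scan left to right, longest-match per lexeme
Tokens: ID(y), OP(-), ID(c), OP(+), ID(n), OP(%), ID(k)


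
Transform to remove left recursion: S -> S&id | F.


Left-recursive alternatives: S&id; non-recursive: F
Introduce S': S -> FS', S' -> &idS' | ε


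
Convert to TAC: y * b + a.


Break into single-operator statements:
t1 = y * b
t2 = t1 + a


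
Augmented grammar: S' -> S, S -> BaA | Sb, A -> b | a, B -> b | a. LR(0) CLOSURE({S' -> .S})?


Start: S' -> .S
For each item with dot before a nonterminal B, add B -> .γ for every B-production
Closure: [S' -> .S, S -> .BaA, S -> .Sb, B -> .b, B -> .a]


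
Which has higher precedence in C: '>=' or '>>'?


'>>' is shift (level 8); '>=' is relational (level 7)
Higher level binds tighter
'>>' has higher precedence than '>='


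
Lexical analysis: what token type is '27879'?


Pattern: digits only
Type: INTEGER_LITERAL


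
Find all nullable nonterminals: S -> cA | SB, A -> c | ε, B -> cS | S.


A nonterminal is nullable iff some alternative derives ε (directly, or every symbol in it is nullable)
Nullable: {A}


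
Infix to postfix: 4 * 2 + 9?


Left to right (same or higher precedence on left)
Postfix: 4 2 * 9 +


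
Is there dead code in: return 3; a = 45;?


statement follows a return and is unreachable
Dead: 'a = 45'


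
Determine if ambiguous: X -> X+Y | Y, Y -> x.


precedence layered via separate nonterminal Y: deterministic
Unambiguous


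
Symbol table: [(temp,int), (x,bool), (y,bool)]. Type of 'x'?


Lookup 'x' → type bool


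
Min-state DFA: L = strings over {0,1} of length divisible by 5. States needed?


Track length mod 5: states 0..4, accept at 0
Minimal DFA: 5 states


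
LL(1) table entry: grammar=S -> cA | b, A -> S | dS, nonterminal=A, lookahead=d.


For [A, d]: 'd' ∈ FIRST(dS)
Entry: A -> dS


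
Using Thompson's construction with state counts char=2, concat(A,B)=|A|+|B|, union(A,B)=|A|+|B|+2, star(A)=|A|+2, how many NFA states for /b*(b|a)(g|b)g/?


Syntax tree has 6 char leaf(s), 2 union(s), 1 star(s)
chars contribute 6×2 = 12; each union adds +2; each star adds +2
Total: 12 + 4 + 2 = 18 states


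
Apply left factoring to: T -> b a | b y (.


Common prefix: 'b'
Factored: T -> b T', T' -> a | y (


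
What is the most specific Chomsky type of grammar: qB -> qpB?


LHS has context (more than one symbol) and |LHS| ≤ |RHS|
Classification: Type 1 (Context-Sensitive)


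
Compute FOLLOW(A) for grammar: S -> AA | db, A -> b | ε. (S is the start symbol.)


$ ∈ FOLLOW(S). For each A -> αBβ: add FIRST(β)\{ε} to FOLLOW(B); if β nullable, add FOLLOW(A).
FOLLOW(A) = {$, b}


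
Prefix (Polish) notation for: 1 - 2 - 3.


left-to-right (same/higher precedence on left): tree is (- (- 1 2) 3)
Prefix: - - 1 2 3


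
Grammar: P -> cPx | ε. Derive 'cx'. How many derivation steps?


Derivation: P => cPx => cx
Steps: 2


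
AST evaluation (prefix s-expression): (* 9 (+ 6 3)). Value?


Evaluate inner: (+ 6 3) = 9
Evaluate root: (* 9 9) = 81
Result: 81


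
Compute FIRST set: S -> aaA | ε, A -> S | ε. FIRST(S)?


Per alternative of S: FIRST(aaA) = {a}; FIRST(ε) = {ε}
FIRST(S) = {a, ε}


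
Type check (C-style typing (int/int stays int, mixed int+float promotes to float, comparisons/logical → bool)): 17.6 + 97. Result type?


Operand types: float + int
Rule: mixed int/float promotes to float; int/int stays int
Result type: float


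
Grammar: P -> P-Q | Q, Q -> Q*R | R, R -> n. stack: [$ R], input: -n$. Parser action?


'R' (not preceded by Q*) is the handle for Q -> R
Action: reduce (Q -> R)


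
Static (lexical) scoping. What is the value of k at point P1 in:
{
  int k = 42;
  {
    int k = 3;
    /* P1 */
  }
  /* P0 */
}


k declared in the same block as P1
k = 3


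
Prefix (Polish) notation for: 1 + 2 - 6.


left-to-right (same/higher precedence on left): tree is (- (+ 1 2) 6)
Prefix: - + 1 2 6


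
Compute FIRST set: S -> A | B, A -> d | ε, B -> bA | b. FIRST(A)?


Per alternative of A: FIRST(d) = {d}; FIRST(ε) = {ε}
FIRST(A) = {d, ε}


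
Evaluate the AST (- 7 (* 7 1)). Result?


Evaluate inner: (* 7 1) = 7
Evaluate root: (- 7 7) = 0
Result: 0


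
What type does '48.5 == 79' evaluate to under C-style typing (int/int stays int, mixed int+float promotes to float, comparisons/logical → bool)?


Operand types: float == int
Rule: comparison yields bool
Result type: bool


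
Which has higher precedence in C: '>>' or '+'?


'+' is additive (level 9); '>>' is shift (level 8)
Higher level binds tighter
'+' has higher precedence than '>>'


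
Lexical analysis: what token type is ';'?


Pattern: delimiter/punctuation
Type: PUNCTUATION


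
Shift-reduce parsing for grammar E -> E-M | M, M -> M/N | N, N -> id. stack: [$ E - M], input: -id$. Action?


handle 'E-M' on top; lookahead ∈ FOLLOW(E) = {-, $}
Action: reduce (E -> E-M)


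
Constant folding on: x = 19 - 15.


19 - 15 = 4 at compile time
Optimized: x = 4


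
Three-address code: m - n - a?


Break into single-operator statements:
t1 = m - n
t2 = t1 - a


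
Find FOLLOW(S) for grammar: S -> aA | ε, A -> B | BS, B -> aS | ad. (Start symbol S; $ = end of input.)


$ ∈ FOLLOW(S). For each A -> αBβ: add FIRST(β)\{ε} to FOLLOW(B); if β nullable, add FOLLOW(A).
FOLLOW(S) = {$, a}


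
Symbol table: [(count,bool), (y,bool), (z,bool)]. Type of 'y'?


Lookup 'y' → type bool


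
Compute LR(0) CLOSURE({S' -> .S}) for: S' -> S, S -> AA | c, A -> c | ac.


Start: S' -> .S
For each item with dot before a nonterminal B, add B -> .γ for every B-production
Closure: [S' -> .S, S -> .AA, S -> .c, A -> .c, A -> .ac]


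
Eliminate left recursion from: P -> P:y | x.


Left-recursive alternatives: P:y; non-recursive: x
Introduce P': P -> xP', P' -> :yP' | ε


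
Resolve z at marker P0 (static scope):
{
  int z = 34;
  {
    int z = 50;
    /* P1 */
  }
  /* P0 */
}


z declared in the same block as P0
z = 34


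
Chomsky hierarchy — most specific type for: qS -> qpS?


LHS has context (more than one symbol) and |LHS| ≤ |RHS|
Classification: Type 1 (Context-Sensitive)


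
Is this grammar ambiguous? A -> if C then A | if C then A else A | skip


dangling else: 'if C then if C then skip else skip' parses two ways
Ambiguous


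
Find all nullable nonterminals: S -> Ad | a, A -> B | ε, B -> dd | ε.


A nonterminal is nullable iff some alternative derives ε (directly, or every symbol in it is nullable)
Nullable: {A, B}


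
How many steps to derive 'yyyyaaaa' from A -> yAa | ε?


Derivation: A => yAa => yyAaa => yyyAaaa => yyyyAaaaa => yyyyaaaa
Steps: 5


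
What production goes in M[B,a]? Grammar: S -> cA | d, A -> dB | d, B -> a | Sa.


For [B, a]: 'a' ∈ FIRST(a)
Entry: B -> a


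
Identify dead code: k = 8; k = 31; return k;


first assignment to k is overwritten before any read
Dead: 'k = 8'


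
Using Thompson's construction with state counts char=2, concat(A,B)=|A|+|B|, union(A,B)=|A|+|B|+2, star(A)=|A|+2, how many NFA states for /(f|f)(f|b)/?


Syntax tree has 4 char leaf(s), 2 union(s), 0 star(s)
chars contribute 4×2 = 8; each union adds +2; each star adds +2
Total: 8 + 4 + 0 = 12 states


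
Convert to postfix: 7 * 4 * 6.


Left to right (same or higher precedence on left)
Postfix: 7 4 * 6 *


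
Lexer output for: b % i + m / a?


Scan left to right, longest-match per lexeme
Tokens: ID(b), OP(%), ID(i), OP(+), ID(m), OP(/), ID(a)


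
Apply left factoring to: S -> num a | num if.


Common prefix: 'num'
Factored: S -> num S', S' -> a | if


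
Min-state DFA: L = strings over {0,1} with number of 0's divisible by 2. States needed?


Track (count of 0) mod 2: states 0..1, accept at 0
Minimal DFA: 2 states


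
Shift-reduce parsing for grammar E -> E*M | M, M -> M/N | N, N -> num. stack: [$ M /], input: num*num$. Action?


no handle; shift 'num'
Action: shift


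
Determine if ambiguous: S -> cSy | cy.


balanced c^n…y^n: each string has a unique parse
Unambiguous


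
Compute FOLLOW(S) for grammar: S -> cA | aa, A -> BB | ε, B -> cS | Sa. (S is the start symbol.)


$ ∈ FOLLOW(S). For each A -> αBβ: add FIRST(β)\{ε} to FOLLOW(B); if β nullable, add FOLLOW(A).
FOLLOW(S) = {$, a, c}


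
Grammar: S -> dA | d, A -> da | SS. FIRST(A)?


Per alternative of A: FIRST(da) = {d}; FIRST(SS) = {d}
FIRST(A) = {d}


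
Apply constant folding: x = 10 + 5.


10 + 5 = 15 at compile time
Optimized: x = 15


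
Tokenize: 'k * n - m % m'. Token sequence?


Scan left to right, longest-match per lexeme
Tokens: ID(k), OP(*), ID(n), OP(-), ID(m), OP(%), ID(m)


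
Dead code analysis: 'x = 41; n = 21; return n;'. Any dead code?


x is assigned but never read
Dead: 'x = 41'


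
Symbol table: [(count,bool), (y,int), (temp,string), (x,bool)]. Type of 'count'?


Lookup 'count' → type bool


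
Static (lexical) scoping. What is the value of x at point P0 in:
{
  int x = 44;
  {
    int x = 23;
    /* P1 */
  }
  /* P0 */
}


x declared in the same block as P0
x = 44


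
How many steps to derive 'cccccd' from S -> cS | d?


Derivation: S => cS => ccS => cccS => ccccS => cccccS => cccccd
Steps: 6


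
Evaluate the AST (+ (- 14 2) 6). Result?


Evaluate inner: (- 14 2) = 12
Evaluate root: (+ 12 6) = 18
Result: 18


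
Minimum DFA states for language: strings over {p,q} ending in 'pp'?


Track the longest suffix of input matching a prefix of 'pp': 3 classes (prefixes of length 0..2)
Minimal DFA: 3 states


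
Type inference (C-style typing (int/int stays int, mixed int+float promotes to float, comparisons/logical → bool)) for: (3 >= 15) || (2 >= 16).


Operand types: bool || bool
Rule: logical operators take bool operands and yield bool
Result type: bool


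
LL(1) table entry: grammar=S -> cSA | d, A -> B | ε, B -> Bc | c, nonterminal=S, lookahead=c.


For [S, c]: 'c' ∈ FIRST(cSA)
Entry: S -> cSA


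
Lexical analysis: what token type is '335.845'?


Pattern: digits with a decimal point
Type: FLOAT_LITERAL


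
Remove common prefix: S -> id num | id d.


Common prefix: 'id'
Factored: S -> id S', S' -> num | d


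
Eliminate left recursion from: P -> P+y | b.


Left-recursive alternatives: P+y; non-recursive: b
Introduce P': P -> bP', P' -> +yP' | ε


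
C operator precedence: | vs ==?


'==' is equality (level 6); '|' is bitwise OR (level 3)
Higher level binds tighter
'==' has higher precedence than '|'


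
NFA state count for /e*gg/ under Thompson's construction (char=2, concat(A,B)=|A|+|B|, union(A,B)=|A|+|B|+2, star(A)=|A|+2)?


Syntax tree has 3 char leaf(s), 0 union(s), 1 star(s)
chars contribute 3×2 = 6; each union adds +2; each star adds +2
Total: 6 + 0 + 2 = 8 states


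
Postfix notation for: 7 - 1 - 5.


Left to right (same or higher precedence on left)
Postfix: 7 1 - 5 -


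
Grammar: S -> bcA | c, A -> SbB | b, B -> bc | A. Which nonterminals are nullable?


A nonterminal is nullable iff some alternative derives ε (directly, or every symbol in it is nullable)
Nullable: {}


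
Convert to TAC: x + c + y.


Break into single-operator statements:
t1 = x + c
t2 = t1 + y


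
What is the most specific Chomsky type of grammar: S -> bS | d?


Right-linear: every RHS is a terminal or a terminal followed by one nonterminal
Classification: Type 3 (Regular)


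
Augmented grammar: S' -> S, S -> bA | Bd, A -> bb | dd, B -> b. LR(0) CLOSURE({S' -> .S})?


Start: S' -> .S
For each item with dot before a nonterminal B, add B -> .γ for every B-production
Closure: [S' -> .S, S -> .bA, S -> .Bd, B -> .b]


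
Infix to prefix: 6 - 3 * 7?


'*' binds tighter: tree is (- 6 (* 3 7))
Prefix: - 6 * 3 7


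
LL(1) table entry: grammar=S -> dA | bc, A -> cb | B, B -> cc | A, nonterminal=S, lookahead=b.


For [S, b]: 'b' ∈ FIRST(bc)
Entry: S -> bc


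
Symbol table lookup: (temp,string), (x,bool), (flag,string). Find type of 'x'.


Lookup 'x' → type bool


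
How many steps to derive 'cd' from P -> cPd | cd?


Derivation: P => cd
Steps: 1


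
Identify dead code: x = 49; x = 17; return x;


first assignment to x is overwritten before any read
Dead: 'x = 49'


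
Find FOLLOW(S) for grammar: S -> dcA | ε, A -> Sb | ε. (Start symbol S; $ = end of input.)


$ ∈ FOLLOW(S). For each A -> αBβ: add FIRST(β)\{ε} to FOLLOW(B); if β nullable, add FOLLOW(A).
FOLLOW(S) = {$, b}


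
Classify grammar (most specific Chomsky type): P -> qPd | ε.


Single nonterminal LHS, but q^n d^n is not regular
Classification: Type 2 (Context-Free)


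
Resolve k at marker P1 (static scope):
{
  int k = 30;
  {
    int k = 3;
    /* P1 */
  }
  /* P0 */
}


k declared in the same block as P1
k = 3


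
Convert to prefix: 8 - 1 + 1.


left-to-right (same/higher precedence on left): tree is (+ (- 8 1) 1)
Prefix: + - 8 1 1


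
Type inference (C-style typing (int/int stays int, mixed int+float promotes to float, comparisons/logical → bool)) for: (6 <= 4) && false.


Operand types: bool && bool
Rule: logical operators take bool operands and yield bool
Result type: bool


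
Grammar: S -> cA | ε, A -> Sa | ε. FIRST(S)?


Per alternative of S: FIRST(cA) = {c}; FIRST(ε) = {ε}
FIRST(S) = {c, ε}


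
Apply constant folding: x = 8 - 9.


8 - 9 = -1 at compile time
Optimized: x = -1


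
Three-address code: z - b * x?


Break into single-operator statements:
t1 = b * x
t2 = z - t1


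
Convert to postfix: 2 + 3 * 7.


* has higher precedence, evaluate 3*7 first
Postfix: 2 3 7 * +


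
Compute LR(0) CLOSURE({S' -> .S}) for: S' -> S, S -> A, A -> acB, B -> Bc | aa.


Start: S' -> .S
For each item with dot before a nonterminal B, add B -> .γ for every B-production
Closure: [S' -> .S, S -> .A, A -> .acB]


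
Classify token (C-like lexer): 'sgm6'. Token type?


Pattern: letter/underscore followed by alphanumerics, not a keyword
Type: IDENTIFIER


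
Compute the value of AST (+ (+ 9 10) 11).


Evaluate inner: (+ 9 10) = 19
Evaluate root: (+ 19 11) = 30
Result: 30


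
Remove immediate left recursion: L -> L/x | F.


Left-recursive alternatives: L/x; non-recursive: F
Introduce L': L -> FL', L' -> /xL' | ε


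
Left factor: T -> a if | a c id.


Common prefix: 'a'
Factored: T -> a T', T' -> if | c id


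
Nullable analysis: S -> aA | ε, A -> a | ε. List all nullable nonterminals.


A nonterminal is nullable iff some alternative derives ε (directly, or every symbol in it is nullable)
Nullable: {A, S}


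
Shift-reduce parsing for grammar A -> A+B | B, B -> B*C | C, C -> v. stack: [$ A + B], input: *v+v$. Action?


'*' can extend B; shift to build B -> B*C
Action: shift


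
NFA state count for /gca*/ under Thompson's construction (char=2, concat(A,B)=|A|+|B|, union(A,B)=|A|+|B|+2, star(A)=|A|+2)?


Syntax tree has 3 char leaf(s), 0 union(s), 1 star(s)
chars contribute 3×2 = 6; each union adds +2; each star adds +2
Total: 6 + 0 + 2 = 8 states


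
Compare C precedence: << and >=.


'<<' is shift (level 8); '>=' is relational (level 7)
Higher level binds tighter
'<<' has higher precedence than '>='


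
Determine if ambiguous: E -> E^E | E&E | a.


'a^a&a' has two parse trees (no precedence encoded between ^ and &)
Ambiguous


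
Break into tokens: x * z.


Scan left to right, longest-match per lexeme
Tokens: ID(x), OP(*), ID(z)


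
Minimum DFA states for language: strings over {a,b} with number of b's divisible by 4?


Track (count of b) mod 4: states 0..3, accept at 0
Minimal DFA: 4 states


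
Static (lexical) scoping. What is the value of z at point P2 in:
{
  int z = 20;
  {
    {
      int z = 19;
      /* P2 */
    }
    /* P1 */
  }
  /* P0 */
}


z declared in the same block as P2
z = 19


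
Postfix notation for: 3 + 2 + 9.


Left to right (same or higher precedence on left)
Postfix: 3 2 + 9 +


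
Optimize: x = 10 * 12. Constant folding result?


10 * 12 = 120 at compile time
Optimized: x = 120


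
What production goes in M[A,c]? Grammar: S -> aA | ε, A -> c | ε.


For [A, c]: 'c' ∈ FIRST(c)
Entry: A -> c


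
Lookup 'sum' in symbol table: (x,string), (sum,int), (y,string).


Lookup 'sum' → type int


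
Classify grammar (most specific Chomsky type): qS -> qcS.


LHS has context (more than one symbol) and |LHS| ≤ |RHS|
Classification: Type 1 (Context-Sensitive)


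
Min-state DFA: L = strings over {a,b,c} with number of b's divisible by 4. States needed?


Track (count of b) mod 4: states 0..3, accept at 0
Minimal DFA: 4 states


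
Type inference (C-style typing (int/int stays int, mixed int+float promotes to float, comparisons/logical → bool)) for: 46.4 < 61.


Operand types: float < int
Rule: comparison yields bool
Result type: bool


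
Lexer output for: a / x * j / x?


Scan left to right, longest-match per lexeme
Tokens: ID(a), OP(/), ID(x), OP(*), ID(j), OP(/), ID(x)


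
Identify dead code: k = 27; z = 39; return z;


k is assigned but never read
Dead: 'k = 27'


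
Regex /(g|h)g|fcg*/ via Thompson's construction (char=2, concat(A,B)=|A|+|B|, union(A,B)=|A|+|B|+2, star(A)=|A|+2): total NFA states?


Syntax tree has 6 char leaf(s), 2 union(s), 1 star(s)
chars contribute 6×2 = 12; each union adds +2; each star adds +2
Total: 12 + 4 + 2 = 18 states


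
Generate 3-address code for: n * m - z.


Break into single-operator statements:
t1 = n * m
t2 = t1 - z


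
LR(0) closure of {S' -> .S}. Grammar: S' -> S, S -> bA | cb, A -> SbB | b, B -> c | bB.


Start: S' -> .S
For each item with dot before a nonterminal B, add B -> .γ for every B-production
Closure: [S' -> .S, S -> .bA, S -> .cb]


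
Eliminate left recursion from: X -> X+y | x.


Left-recursive alternatives: X+y; non-recursive: x
Introduce X': X -> xX', X' -> +yX' | ε


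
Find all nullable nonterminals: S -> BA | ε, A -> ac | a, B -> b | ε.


A nonterminal is nullable iff some alternative derives ε (directly, or every symbol in it is nullable)
Nullable: {B, S}


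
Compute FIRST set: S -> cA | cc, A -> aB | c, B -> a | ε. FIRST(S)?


Per alternative of S: FIRST(cA) = {c}; FIRST(cc) = {c}
FIRST(S) = {c}


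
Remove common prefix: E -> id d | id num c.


Common prefix: 'id'
Factored: E -> id E', E' -> d | num c


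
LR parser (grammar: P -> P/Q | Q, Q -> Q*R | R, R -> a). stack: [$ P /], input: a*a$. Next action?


no handle ('P/' is not any RHS); shift 'a'
Action: shift


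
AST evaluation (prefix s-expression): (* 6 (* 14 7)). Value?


Evaluate inner: (* 14 7) = 98
Evaluate root: (* 6 98) = 588
Result: 588


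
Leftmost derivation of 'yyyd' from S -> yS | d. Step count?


Derivation: S => yS => yyS => yyyS => yyyd
Steps: 4


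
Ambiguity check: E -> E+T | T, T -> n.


precedence layered via separate nonterminal T: deterministic
Unambiguous


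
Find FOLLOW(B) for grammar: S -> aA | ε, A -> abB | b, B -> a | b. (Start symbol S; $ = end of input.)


$ ∈ FOLLOW(S). For each A -> αBβ: add FIRST(β)\{ε} to FOLLOW(B); if β nullable, add FOLLOW(A).
FOLLOW(B) = {$}


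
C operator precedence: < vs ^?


'<' is relational (level 7); '^' is bitwise XOR (level 4)
Higher level binds tighter
'<' has higher precedence than '^'


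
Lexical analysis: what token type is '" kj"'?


Pattern: double-quoted sequence
Type: STRING_LITERAL


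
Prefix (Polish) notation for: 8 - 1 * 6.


'*' binds tighter: tree is (- 8 (* 1 6))
Prefix: - 8 * 1 6


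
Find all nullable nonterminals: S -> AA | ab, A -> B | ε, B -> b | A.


A nonterminal is nullable iff some alternative derives ε (directly, or every symbol in it is nullable)
Nullable: {A, B, S}


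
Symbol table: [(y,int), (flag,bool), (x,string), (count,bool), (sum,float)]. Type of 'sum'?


Lookup 'sum' → type float


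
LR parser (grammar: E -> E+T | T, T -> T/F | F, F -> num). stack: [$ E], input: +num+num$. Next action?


shift '+' to continue E -> E+T
Action: shift


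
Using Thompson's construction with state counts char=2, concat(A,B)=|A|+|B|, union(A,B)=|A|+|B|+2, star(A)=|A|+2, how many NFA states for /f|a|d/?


Syntax tree has 3 char leaf(s), 2 union(s), 0 star(s)
chars contribute 3×2 = 6; each union adds +2; each star adds +2
Total: 6 + 4 + 0 = 10 states


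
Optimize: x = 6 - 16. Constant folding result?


6 - 16 = -10 at compile time
Optimized: x = -10


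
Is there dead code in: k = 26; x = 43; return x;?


k is assigned but never read
Dead: 'k = 26'


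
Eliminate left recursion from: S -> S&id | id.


Left-recursive alternatives: S&id; non-recursive: id
Introduce S': S -> idS', S' -> &idS' | ε


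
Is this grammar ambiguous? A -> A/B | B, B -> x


precedence layered via separate nonterminal B: deterministic
Unambiguous


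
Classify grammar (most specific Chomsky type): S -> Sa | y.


Left-linear: every RHS is a terminal or one nonterminal followed by a terminal
Classification: Type 3 (Regular)


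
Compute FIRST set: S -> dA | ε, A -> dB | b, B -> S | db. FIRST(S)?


Per alternative of S: FIRST(dA) = {d}; FIRST(ε) = {ε}
FIRST(S) = {d, ε}


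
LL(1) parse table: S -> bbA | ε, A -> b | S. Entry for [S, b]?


For [S, b]: 'b' ∈ FIRST(bbA)
Entry: S -> bbA


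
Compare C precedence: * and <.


'*' is multiplicative (level 10); '<' is relational (level 7)
Higher level binds tighter
'*' has higher precedence than '<'


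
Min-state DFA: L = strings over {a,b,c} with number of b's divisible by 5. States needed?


Track (count of b) mod 5: states 0..4, accept at 0
Minimal DFA: 5 states


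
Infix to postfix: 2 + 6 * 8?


* has higher precedence, evaluate 6*8 first
Postfix: 2 6 8 * +


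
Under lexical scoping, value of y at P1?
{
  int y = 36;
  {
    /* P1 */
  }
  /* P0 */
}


P1's block does not declare y; resolves to the enclosing declaration at depth 0
y = 36


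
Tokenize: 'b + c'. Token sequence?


Scan left to right, longest-match per lexeme
Tokens: ID(b), OP(+), ID(c)


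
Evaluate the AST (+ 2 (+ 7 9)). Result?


Evaluate inner: (+ 7 9) = 16
Evaluate root: (+ 2 16) = 18
Result: 18


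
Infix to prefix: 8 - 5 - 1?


left-to-right (same/higher precedence on left): tree is (- (- 8 5) 1)
Prefix: - - 8 5 1


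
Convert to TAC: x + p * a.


Break into single-operator statements:
t1 = p * a
t2 = x + t1


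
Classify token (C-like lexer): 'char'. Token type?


Pattern: reserved word
Type: KEYWORD


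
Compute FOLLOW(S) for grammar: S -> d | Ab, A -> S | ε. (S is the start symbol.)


$ ∈ FOLLOW(S). For each A -> αBβ: add FIRST(β)\{ε} to FOLLOW(B); if β nullable, add FOLLOW(A).
FOLLOW(S) = {$, b}


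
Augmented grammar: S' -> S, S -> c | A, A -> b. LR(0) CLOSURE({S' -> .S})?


Start: S' -> .S
For each item with dot before a nonterminal B, add B -> .γ for every B-production
Closure: [S' -> .S, S -> .c, S -> .A, A -> .b]


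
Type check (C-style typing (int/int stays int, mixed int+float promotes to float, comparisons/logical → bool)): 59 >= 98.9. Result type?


Operand types: int >= float
Rule: comparison yields bool
Result type: bool


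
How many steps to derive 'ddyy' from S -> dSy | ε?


Derivation: S => dSy => ddSyy => ddyy
Steps: 3


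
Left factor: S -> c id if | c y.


Common prefix: 'c'
Factored: S -> c S', S' -> id if | y


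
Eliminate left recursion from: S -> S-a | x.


Left-recursive alternatives: S-a; non-recursive: x
Introduce S': S -> xS', S' -> -aS' | ε


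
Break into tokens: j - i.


Scan left to right, longest-match per lexeme
Tokens: ID(j), OP(-), ID(i)


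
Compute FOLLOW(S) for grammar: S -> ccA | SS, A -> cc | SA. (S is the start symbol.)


$ ∈ FOLLOW(S). For each A -> αBβ: add FIRST(β)\{ε} to FOLLOW(B); if β nullable, add FOLLOW(A).
FOLLOW(S) = {$, c}


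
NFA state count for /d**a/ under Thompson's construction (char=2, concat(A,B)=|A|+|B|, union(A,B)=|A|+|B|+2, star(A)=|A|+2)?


Syntax tree has 2 char leaf(s), 0 union(s), 2 star(s)
chars contribute 2×2 = 4; each union adds +2; each star adds +2
Total: 4 + 0 + 4 = 8 states


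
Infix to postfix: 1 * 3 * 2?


Left to right (same or higher precedence on left)
Postfix: 1 3 * 2 *


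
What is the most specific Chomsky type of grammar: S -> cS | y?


Right-linear: every RHS is a terminal or a terminal followed by one nonterminal
Classification: Type 3 (Regular)


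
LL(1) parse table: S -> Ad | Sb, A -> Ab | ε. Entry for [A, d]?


For [A, d]: ε is nullable and 'd' ∈ FOLLOW(A)
Entry: A -> ε


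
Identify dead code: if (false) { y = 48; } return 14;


condition is constant false, so the whole block is unreachable
Dead: 'if (false) { y = 48; }'


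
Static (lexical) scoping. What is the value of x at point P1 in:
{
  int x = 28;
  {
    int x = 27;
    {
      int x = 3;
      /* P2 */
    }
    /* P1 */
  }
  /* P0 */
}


x declared in the same block as P1
x = 27


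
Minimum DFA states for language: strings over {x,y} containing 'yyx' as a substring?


KMP-style automaton: 3 progress states + 1 absorbing accept = 4
Minimal DFA: 4 states


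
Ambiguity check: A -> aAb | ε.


balanced a^n…b^n: each string has a unique parse
Unambiguous


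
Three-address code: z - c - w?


Break into single-operator statements:
t1 = z - c
t2 = t1 - w


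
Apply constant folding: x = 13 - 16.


13 - 16 = -3 at compile time
Optimized: x = -3


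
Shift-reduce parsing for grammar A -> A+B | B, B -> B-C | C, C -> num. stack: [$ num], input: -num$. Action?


'num' on top is the handle for C -> num
Action: reduce (C -> num)


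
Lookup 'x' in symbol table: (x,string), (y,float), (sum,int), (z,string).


Lookup 'x' → type string


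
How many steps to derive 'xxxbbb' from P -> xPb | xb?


Derivation: P => xPb => xxPbb => xxxbbb
Steps: 3


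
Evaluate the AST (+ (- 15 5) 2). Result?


Evaluate inner: (- 15 5) = 10
Evaluate root: (+ 10 2) = 12
Result: 12


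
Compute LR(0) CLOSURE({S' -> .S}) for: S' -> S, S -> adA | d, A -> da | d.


Start: S' -> .S
For each item with dot before a nonterminal B, add B -> .γ for every B-production
Closure: [S' -> .S, S -> .adA, S -> .d]


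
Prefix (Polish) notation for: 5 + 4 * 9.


'*' binds tighter: tree is (+ 5 (* 4 9))
Prefix: + 5 * 4 9


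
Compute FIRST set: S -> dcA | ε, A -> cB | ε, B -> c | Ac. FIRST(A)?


Per alternative of A: FIRST(cB) = {c}; FIRST(ε) = {ε}
FIRST(A) = {c, ε}


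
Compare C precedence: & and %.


'%' is multiplicative (level 10); '&' is bitwise AND (level 5)
Higher level binds tighter
'%' has higher precedence than '&'


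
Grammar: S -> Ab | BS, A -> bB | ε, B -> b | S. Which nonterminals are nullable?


A nonterminal is nullable iff some alternative derives ε (directly, or every symbol in it is nullable)
Nullable: {A}


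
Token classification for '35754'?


Pattern: digits only
Type: INTEGER_LITERAL


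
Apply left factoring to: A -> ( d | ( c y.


Common prefix: '('
Factored: A -> ( A', A' -> d | c y


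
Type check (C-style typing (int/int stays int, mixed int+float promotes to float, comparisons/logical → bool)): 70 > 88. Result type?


Operand types: int > int
Rule: comparison yields bool
Result type: bool


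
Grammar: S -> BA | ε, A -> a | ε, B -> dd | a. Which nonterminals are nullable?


A nonterminal is nullable iff some alternative derives ε (directly, or every symbol in it is nullable)
Nullable: {A, S}


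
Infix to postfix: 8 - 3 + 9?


Left to right (same or higher precedence on left)
Postfix: 8 3 - 9 +


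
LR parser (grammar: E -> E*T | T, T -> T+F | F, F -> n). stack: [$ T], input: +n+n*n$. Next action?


shift '+' to continue T -> T+F
Action: shift


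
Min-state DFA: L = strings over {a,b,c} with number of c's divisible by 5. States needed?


Track (count of c) mod 5: states 0..4, accept at 0
Minimal DFA: 5 states


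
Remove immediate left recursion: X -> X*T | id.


Left-recursive alternatives: X*T; non-recursive: id
Introduce X': X -> idX', X' -> *TX' | ε


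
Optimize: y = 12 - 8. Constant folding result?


12 - 8 = 4 at compile time
Optimized: y = 4


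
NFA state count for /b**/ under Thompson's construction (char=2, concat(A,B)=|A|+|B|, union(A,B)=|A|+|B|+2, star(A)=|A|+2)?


Syntax tree has 1 char leaf(s), 0 union(s), 2 star(s)
chars contribute 1×2 = 2; each union adds +2; each star adds +2
Total: 2 + 0 + 4 = 6 states
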